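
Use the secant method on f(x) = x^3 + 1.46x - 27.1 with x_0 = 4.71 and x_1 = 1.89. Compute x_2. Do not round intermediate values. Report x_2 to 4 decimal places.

2.3770

f(x_0) = 84.263711, f(x_1) = -17.589331
x_2 = 1.890000 - (-17.589331)·(1.890000 - 4.710000)/(-17.589331 - (84.263711)) = 2.376995; f(x_2) = -10.199317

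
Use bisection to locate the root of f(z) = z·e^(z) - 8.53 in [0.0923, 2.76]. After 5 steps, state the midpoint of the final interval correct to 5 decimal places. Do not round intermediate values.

1.63456

f(0.092300) = -8.428775, f(2.760000) = 35.077567 (opposite signs)
step 1: m = 1.426150, f(m) = -2.593448 < 0 → root in [1.426150, 2.760000]
step 2: m = 2.093075, f(m) = 8.444450 > 0 → root in [1.426150, 2.093075]
step 3: m = 1.759612, f(m) = 1.693675 > 0 → root in [1.426150, 1.759612]
step 4: m = 1.592881, f(m) = -0.696372 < 0 → root in [1.592881, 1.759612]
step 5: m = 1.676247, f(m) = 0.430304 > 0 → root in [1.592881, 1.676247]
Midpoint of [1.592881, 1.676247] = 1.634564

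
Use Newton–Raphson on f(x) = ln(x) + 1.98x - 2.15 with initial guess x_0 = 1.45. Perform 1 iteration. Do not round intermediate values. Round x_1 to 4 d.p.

f'(x) = 1/x + 1.98
x_0 = 1.450000: f = 1.092564, f' = 2.669655 → x_1 = 1.450000 - (1.092564)/(2.669655) = 1.040747

1.0407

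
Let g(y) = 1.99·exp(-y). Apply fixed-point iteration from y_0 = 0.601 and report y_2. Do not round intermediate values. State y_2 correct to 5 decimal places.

y_1 = g(0.601000) = 1.091044
y_2 = g(1.091044) = 0.668373

0.66837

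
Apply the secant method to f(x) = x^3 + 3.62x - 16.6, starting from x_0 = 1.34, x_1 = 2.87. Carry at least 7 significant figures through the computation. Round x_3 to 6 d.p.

Secant update: x_(k+1) = x_k − f(x_k)·(x_k − x_(k-1))/(f(x_k) − f(x_(k-1))).
f(x_0) = -9.343096, f(x_1) = 17.429303
x_2 = 2.870000 - (17.429303)·(2.870000 - 1.340000)/(17.429303 - (-9.343096)) = 1.873943; f(x_2) = -3.235670
x_3 = 1.873943 - (-3.235670)·(1.873943 - 2.870000)/(-3.235670 - (17.429303)) = 2.029903; f(x_3) = -0.887520

2.029903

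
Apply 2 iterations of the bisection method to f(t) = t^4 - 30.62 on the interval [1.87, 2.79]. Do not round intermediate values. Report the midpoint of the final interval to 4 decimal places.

2.4450

f(1.870000) = -18.391690, f(2.790000) = 29.972213 (opposite signs)
step 1: m = 2.330000, f(m) = -1.147045 < 0 → root in [2.330000, 2.790000]
step 2: m = 2.560000, f(m) = 12.329673 > 0 → root in [2.330000, 2.560000]
Midpoint of [2.330000, 2.560000] = 2.445000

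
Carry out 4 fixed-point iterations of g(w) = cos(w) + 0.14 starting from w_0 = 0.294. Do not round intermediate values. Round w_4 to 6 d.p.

0.707374

w_1 = g(0.294000) = 1.097092
w_2 = g(1.097092) = 0.596185
w_3 = g(0.596185) = 0.967483
w_4 = g(0.967483) = 0.707374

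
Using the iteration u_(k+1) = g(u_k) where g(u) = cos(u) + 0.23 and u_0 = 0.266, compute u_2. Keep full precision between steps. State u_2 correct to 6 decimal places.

0.597171

u_1 = g(0.266000) = 1.194830
u_2 = g(1.194830) = 0.597171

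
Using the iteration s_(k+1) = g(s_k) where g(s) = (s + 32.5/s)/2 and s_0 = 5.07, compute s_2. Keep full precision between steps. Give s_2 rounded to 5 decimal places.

s_1 = g(5.070000) = 5.740128
s_2 = g(5.740128) = 5.701011

5.70101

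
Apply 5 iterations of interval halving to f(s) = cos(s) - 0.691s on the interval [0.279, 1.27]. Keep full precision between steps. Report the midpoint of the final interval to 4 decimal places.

f(0.279000) = 0.768542, f(1.270000) = -0.581289 (opposite signs)
step 1: m = 0.774500, f(m) = 0.179591 > 0 → root in [0.774500, 1.270000]
step 2: m = 1.022250, f(m) = -0.184927 < 0 → root in [0.774500, 1.022250]
step 3: m = 0.898375, f(m) = 0.002105 > 0 → root in [0.898375, 1.022250]
step 4: m = 0.960313, f(m) = -0.090312 < 0 → root in [0.898375, 0.960313]
step 5: m = 0.929344, f(m) = -0.043817 < 0 → root in [0.898375, 0.929344]
Midpoint of [0.898375, 0.929344] = 0.913859

0.9139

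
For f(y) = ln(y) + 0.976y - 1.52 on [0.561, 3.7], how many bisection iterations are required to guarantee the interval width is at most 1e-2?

Initial width b − a = 3.7 − 0.561 = 3.139000.
After n steps the width is (b−a)/2^n; need (b−a)/2^n ≤ 1e-2.
So n ≥ log₂(3.139000/1e-2) = log₂(313.9000) ≈ 8.2942.
Hence n = 9.

9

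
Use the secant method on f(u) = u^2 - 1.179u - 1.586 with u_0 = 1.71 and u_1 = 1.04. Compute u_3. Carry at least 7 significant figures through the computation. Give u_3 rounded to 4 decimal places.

f(u_0) = -0.677990, f(u_1) = -1.730560
u_2 = 1.040000 - (-1.730560)·(1.040000 - 1.710000)/(-1.730560 - (-0.677990)) = 2.141566; f(u_2) = 0.475398
u_3 = 2.141566 - (0.475398)·(2.141566 - 1.040000)/(0.475398 - (-1.730560)) = 1.904171; f(u_3) = -0.205150

1.9042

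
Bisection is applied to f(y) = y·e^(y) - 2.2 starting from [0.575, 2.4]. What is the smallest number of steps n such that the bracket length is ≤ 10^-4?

Initial width b − a = 2.4 − 0.575 = 1.825000.
After n steps the width is (b−a)/2^n; need (b−a)/2^n ≤ 10^-4.
So n ≥ log₂(1.825000/10^-4) = log₂(18250.0000) ≈ 14.1556.
Hence n = 15.

15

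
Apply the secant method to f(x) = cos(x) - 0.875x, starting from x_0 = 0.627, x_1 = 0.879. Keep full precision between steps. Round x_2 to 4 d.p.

f(x_0) = 0.261166, f(x_1) = -0.131203
x_2 = 0.879000 - (-0.131203)·(0.879000 - 0.627000)/(-0.131203 - (0.261166)) = 0.794734; f(x_2) = 0.005082

0.7947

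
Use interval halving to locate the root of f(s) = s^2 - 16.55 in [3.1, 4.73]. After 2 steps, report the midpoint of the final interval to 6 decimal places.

4.118750

f(3.100000) = -6.940000, f(4.730000) = 5.822900 (opposite signs)
step 1: m = 3.915000, f(m) = -1.222775 < 0 → root in [3.915000, 4.730000]
step 2: m = 4.322500, f(m) = 2.134006 > 0 → root in [3.915000, 4.322500]
Midpoint of [3.915000, 4.322500] = 4.118750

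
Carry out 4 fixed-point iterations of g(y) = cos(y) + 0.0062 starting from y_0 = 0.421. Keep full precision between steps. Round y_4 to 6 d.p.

0.685361

y_1 = g(0.421000) = 0.918881
y_2 = g(0.918881) = 0.612910
y_3 = g(0.612910) = 0.824177
y_4 = g(0.824177) = 0.685361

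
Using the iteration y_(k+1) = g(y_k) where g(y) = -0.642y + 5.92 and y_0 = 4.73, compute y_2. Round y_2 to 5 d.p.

4.06890

y_1 = g(4.730000) = 2.883340
y_2 = g(2.883340) = 4.068896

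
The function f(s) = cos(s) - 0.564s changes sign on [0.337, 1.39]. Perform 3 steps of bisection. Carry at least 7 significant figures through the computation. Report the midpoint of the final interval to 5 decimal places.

f(0.337000) = 0.753683, f(1.390000) = -0.604147 (opposite signs)
step 1: m = 0.863500, f(m) = 0.162767 > 0 → root in [0.863500, 1.390000]
step 2: m = 1.126750, f(m) = -0.205890 < 0 → root in [0.863500, 1.126750]
step 3: m = 0.995125, f(m) = -0.016852 < 0 → root in [0.863500, 0.995125]
Midpoint of [0.863500, 0.995125] = 0.929312

0.92931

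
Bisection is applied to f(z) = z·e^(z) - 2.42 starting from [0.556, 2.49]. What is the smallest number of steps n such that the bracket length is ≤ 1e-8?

Initial width b − a = 2.49 − 0.556 = 1.934000.
After n steps the width is (b−a)/2^n; need (b−a)/2^n ≤ 1e-8.
So n ≥ log₂(1.934000/1e-8) = log₂(193400000.0000) ≈ 27.5270.
Hence n = 28.

28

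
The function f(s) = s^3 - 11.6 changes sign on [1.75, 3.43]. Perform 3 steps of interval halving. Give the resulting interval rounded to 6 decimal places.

f(1.750000) = -6.240625, f(3.430000) = 28.753607 (opposite signs)
step 1: m = 2.590000, f(m) = 5.773979 > 0 → root in [1.750000, 2.590000]
step 2: m = 2.170000, f(m) = -1.381687 < 0 → root in [2.170000, 2.590000]
step 3: m = 2.380000, f(m) = 1.881272 > 0 → root in [2.170000, 2.380000]

[2.170000, 2.380000]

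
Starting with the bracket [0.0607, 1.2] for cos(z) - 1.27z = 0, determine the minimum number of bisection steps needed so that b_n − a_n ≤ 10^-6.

21

Initial width b − a = 1.2 − 0.0607 = 1.139300.
After n steps the width is (b−a)/2^n; need (b−a)/2^n ≤ 10^-6.
So n ≥ log₂(1.139300/10^-6) = log₂(1139300.0000) ≈ 20.1197.
Hence n = 21.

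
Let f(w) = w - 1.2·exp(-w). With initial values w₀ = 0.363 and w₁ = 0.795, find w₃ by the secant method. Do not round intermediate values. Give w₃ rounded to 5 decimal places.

0.63530

Secant update: w_(k+1) = w_k − f(w_k)·(w_k − w_(k-1))/(f(w_k) − f(w_(k-1))).
f(w_0) = -0.471704, f(w_1) = 0.253103
w_2 = 0.795000 - (0.253103)·(0.795000 - 0.363000)/(0.253103 - (-0.471704)) = 0.644145; f(w_2) = 0.014012
w_3 = 0.644145 - (0.014012)·(0.644145 - 0.795000)/(0.014012 - (0.253103)) = 0.635304; f(w_3) = -0.000425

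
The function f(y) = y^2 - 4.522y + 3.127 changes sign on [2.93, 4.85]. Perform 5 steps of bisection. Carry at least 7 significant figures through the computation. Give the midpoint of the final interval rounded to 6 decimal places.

f(2.930000) = -1.537560, f(4.850000) = 4.717800 (opposite signs)
step 1: m = 3.890000, f(m) = 0.668520 > 0 → root in [2.930000, 3.890000]
step 2: m = 3.410000, f(m) = -0.664920 < 0 → root in [3.410000, 3.890000]
step 3: m = 3.650000, f(m) = -0.055800 < 0 → root in [3.650000, 3.890000]
step 4: m = 3.770000, f(m) = 0.291960 > 0 → root in [3.650000, 3.770000]
step 5: m = 3.710000, f(m) = 0.114480 > 0 → root in [3.650000, 3.710000]
Midpoint of [3.650000, 3.710000] = 3.680000

3.680000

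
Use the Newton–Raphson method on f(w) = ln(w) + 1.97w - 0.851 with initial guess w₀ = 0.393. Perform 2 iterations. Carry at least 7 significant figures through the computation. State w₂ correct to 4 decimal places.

0.6500

f'(w) = 1/w + 1.97
w_0 = 0.393000: f = -1.010736, f' = 4.514529 → w_1 = 0.393000 - (-1.010736)/(4.514529) = 0.616885
w_1 = 0.616885: f = -0.118809, f' = 3.591048 → w_2 = 0.616885 - (-0.118809)/(3.591048) = 0.649970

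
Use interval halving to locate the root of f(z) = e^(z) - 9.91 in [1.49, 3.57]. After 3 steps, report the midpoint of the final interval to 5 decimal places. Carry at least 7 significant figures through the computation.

f(1.490000) = -5.472904, f(3.570000) = 25.606593 (opposite signs)
step 1: m = 2.530000, f(m) = 2.643506 > 0 → root in [1.490000, 2.530000]
step 2: m = 2.010000, f(m) = -2.446683 < 0 → root in [2.010000, 2.530000]
step 3: m = 2.270000, f(m) = -0.230599 < 0 → root in [2.270000, 2.530000]
Midpoint of [2.270000, 2.530000] = 2.400000

2.40000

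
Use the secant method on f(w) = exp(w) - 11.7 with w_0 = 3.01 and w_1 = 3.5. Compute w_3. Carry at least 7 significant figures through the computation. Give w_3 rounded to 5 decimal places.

f(w_0) = 8.587400, f(w_1) = 21.415452
w_2 = 3.500000 - (21.415452)·(3.500000 - 3.010000)/(21.415452 - (8.587400)) = 2.681982; f(w_2) = 2.914036
w_3 = 2.681982 - (2.914036)·(2.681982 - 3.500000)/(2.914036 - (21.415452)) = 2.553142; f(w_3) = 1.147406

2.55314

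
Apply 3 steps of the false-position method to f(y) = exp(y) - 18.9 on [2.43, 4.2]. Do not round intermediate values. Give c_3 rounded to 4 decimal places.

2.8691

f(2.430000) = -7.541118, f(4.200000) = 47.786331
step 1: c = 2.671251, f(c) = -4.441961 < 0 → new bracket [2.671251, 4.200000]
step 2: c = 2.801269, f(c) = -2.434470 < 0 → new bracket [2.801269, 4.200000]
step 3: c = 2.869073, f(c) = -1.279323 < 0 → new bracket [2.869073, 4.200000]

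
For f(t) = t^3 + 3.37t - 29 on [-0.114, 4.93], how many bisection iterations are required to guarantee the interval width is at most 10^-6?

Initial width b − a = 4.93 − -0.114 = 5.044000.
After n steps the width is (b−a)/2^n; need (b−a)/2^n ≤ 10^-6.
So n ≥ log₂(5.044000/10^-6) = log₂(5044000.0000) ≈ 22.2661.
Hence n = 23.

23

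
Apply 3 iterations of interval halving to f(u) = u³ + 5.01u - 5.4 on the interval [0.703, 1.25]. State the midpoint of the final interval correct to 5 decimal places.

0.94231

f(0.703000) = -1.530541, f(1.250000) = 2.815625 (opposite signs)
step 1: m = 0.976500, f(m) = 0.423409 > 0 → root in [0.703000, 0.976500]
step 2: m = 0.839750, f(m) = -0.600678 < 0 → root in [0.839750, 0.976500]
step 3: m = 0.908125, f(m) = -0.101371 < 0 → root in [0.908125, 0.976500]
Midpoint of [0.908125, 0.976500] = 0.942312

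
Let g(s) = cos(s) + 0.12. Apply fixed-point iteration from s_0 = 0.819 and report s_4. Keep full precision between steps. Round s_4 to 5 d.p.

s_1 = g(0.819000) = 0.802952
s_2 = g(0.802952) = 0.814586
s_3 = g(0.814586) = 0.806170
s_4 = g(0.806170) = 0.812268

0.81227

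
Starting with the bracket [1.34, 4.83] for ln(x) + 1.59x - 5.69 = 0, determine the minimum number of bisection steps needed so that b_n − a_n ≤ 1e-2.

9

Initial width b − a = 4.83 − 1.34 = 3.490000.
After n steps the width is (b−a)/2^n; need (b−a)/2^n ≤ 1e-2.
So n ≥ log₂(3.490000/1e-2) = log₂(349.0000) ≈ 8.4471.
Hence n = 9.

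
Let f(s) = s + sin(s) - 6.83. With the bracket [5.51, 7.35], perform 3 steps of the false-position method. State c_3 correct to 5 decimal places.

False-position update: c = (a·f(b) − b·f(a))/(f(b) − f(a)); replace the endpoint whose sign matches f(c).
f(5.510000) = -2.018418, f(7.350000) = 1.395667
step 1: c = 6.597814, f(c) = 0.077278 > 0 → new bracket [5.510000, 6.597814]
step 2: c = 6.557702, f(c) = -0.001217 < 0 → new bracket [6.557702, 6.597814]
step 3: c = 6.558324, f(c) = 0.000003 > 0 → new bracket [6.557702, 6.558324]

6.55832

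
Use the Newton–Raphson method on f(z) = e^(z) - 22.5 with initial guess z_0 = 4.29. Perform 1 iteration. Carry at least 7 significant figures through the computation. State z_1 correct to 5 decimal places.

f'(z) = e^(z)
z_0 = 4.290000: f = 50.466468, f' = 72.966468 → z_1 = 4.290000 - (50.466468)/(72.966468) = 3.598361

3.59836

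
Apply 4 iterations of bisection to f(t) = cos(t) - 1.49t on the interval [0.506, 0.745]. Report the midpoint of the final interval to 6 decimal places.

0.573219

f(0.506000) = 0.120750, f(0.745000) = -0.374962 (opposite signs)
step 1: m = 0.625500, f(m) = -0.121325 < 0 → root in [0.506000, 0.625500]
step 2: m = 0.565750, f(m) = 0.001219 > 0 → root in [0.565750, 0.625500]
step 3: m = 0.595625, f(m) = -0.059683 < 0 → root in [0.565750, 0.595625]
step 4: m = 0.580688, f(m) = -0.029139 < 0 → root in [0.565750, 0.580688]
Midpoint of [0.565750, 0.580688] = 0.573219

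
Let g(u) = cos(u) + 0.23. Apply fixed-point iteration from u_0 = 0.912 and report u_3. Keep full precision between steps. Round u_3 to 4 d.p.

u_1 = g(0.912000) = 0.842166
u_2 = g(0.842166) = 0.895849
u_3 = g(0.895849) = 0.854856

0.8549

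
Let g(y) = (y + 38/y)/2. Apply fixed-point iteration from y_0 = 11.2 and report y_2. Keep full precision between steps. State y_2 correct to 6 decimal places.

y_1 = g(11.200000) = 7.296429
y_2 = g(7.296429) = 6.252228

6.252228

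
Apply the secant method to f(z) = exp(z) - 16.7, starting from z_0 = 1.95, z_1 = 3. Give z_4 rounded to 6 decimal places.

f(z_0) = -9.671312, f(z_1) = 3.385537
z_2 = 3.000000 - (3.385537)·(3.000000 - 1.950000)/(3.385537 - (-9.671312)) = 2.727743; f(z_2) = -1.401675
z_3 = 2.727743 - (-1.401675)·(2.727743 - 3.000000)/(-1.401675 - (3.385537)) = 2.807459; f(z_3) = -0.132235
z_4 = 2.807459 - (-0.132235)·(2.807459 - 2.727743)/(-0.132235 - (-1.401675)) = 2.815763; f(z_4) = 0.005913

2.815763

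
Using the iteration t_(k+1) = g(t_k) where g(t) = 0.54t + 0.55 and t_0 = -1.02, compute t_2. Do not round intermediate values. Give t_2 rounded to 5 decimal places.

0.54957

t_1 = g(-1.020000) = -0.000800
t_2 = g(-0.000800) = 0.549568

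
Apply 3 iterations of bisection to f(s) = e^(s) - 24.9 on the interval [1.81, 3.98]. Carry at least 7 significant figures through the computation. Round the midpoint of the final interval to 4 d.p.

3.3019

f(1.810000) = -18.789553, f(3.980000) = 28.617034 (opposite signs)
step 1: m = 2.895000, f(m) = -6.816499 < 0 → root in [2.895000, 3.980000]
step 2: m = 3.437500, f(m) = 6.209088 > 0 → root in [2.895000, 3.437500]
step 3: m = 3.166250, f(m) = -1.181627 < 0 → root in [3.166250, 3.437500]
Midpoint of [3.166250, 3.437500] = 3.301875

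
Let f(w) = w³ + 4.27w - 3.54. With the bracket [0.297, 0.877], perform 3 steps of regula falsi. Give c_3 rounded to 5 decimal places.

0.73570

False-position update: c = (a·f(b) − b·f(a))/(f(b) − f(a)); replace the endpoint whose sign matches f(c).
f(0.297000) = -2.245612, f(0.877000) = 0.879316
step 1: c = 0.713795, f(c) = -0.128413 < 0 → new bracket [0.713795, 0.877000]
step 2: c = 0.734592, f(c) = -0.006887 < 0 → new bracket [0.734592, 0.877000]
step 3: c = 0.735699, f(c) = -0.000367 < 0 → new bracket [0.735699, 0.877000]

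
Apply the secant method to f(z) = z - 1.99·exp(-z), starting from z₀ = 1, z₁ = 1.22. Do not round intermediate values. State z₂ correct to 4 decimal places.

Secant update: z_(k+1) = z_k − f(z_k)·(z_k − z_(k-1))/(f(z_k) − f(z_(k-1))).
f(z_0) = 0.267920, f(z_1) = 0.632492
z_2 = 1.220000 - (0.632492)·(1.220000 - 1.000000)/(0.632492 - (0.267920)) = 0.838324; f(z_2) = -0.022220

0.8383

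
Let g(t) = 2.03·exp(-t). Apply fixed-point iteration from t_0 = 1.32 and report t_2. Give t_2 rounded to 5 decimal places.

t_1 = g(1.320000) = 0.542285
t_2 = g(0.542285) = 1.180279

1.18028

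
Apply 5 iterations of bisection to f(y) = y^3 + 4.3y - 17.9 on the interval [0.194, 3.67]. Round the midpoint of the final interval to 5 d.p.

f(0.194000) = -17.058499, f(3.670000) = 47.311863 (opposite signs)
step 1: m = 1.932000, f(m) = -2.380970 < 0 → root in [1.932000, 3.670000]
step 2: m = 2.801000, f(m) = 16.119828 > 0 → root in [1.932000, 2.801000]
step 3: m = 2.366500, f(m) = 5.529113 > 0 → root in [1.932000, 2.366500]
step 4: m = 2.149250, f(m) = 1.269753 > 0 → root in [1.932000, 2.149250]
step 5: m = 2.040625, f(m) = -0.627843 < 0 → root in [2.040625, 2.149250]
Midpoint of [2.040625, 2.149250] = 2.094938

2.09494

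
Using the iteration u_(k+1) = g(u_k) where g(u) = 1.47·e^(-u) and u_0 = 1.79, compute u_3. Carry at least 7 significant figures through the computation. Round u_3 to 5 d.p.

u_1 = g(1.790000) = 0.245431
u_2 = g(0.245431) = 1.150079
u_3 = g(1.150079) = 0.465419

0.46542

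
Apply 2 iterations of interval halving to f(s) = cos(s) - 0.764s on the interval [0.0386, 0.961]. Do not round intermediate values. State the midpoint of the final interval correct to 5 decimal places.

f(0.038600) = 0.969765, f(0.961000) = -0.161503 (opposite signs)
step 1: m = 0.499800, f(m) = 0.495831 > 0 → root in [0.499800, 0.961000]
step 2: m = 0.730400, f(m) = 0.186882 > 0 → root in [0.730400, 0.961000]
Midpoint of [0.730400, 0.961000] = 0.845700

0.84570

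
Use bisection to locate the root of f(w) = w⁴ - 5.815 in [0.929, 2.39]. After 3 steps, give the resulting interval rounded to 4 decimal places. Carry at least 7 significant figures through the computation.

[1.4769, 1.6595]

f(0.929000) = -5.070160, f(2.390000) = 26.813086 (opposite signs)
step 1: m = 1.659500, f(m) = 1.769187 > 0 → root in [0.929000, 1.659500]
step 2: m = 1.294250, f(m) = -3.009097 < 0 → root in [1.294250, 1.659500]
step 3: m = 1.476875, f(m) = -1.057542 < 0 → root in [1.476875, 1.659500]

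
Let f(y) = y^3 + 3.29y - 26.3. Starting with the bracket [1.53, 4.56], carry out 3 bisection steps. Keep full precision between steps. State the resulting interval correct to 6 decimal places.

[2.287500, 2.666250]

f(1.530000) = -17.684723, f(4.560000) = 83.521216 (opposite signs)
step 1: m = 3.045000, f(m) = 11.951366 > 0 → root in [1.530000, 3.045000]
step 2: m = 2.287500, f(m) = -6.804424 < 0 → root in [2.287500, 3.045000]
step 3: m = 2.666250, f(m) = 1.426038 > 0 → root in [2.287500, 2.666250]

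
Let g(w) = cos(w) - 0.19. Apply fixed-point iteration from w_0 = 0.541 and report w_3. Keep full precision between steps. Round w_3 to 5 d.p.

0.63783

w_1 = g(0.541000) = 0.667194
w_2 = g(0.667194) = 0.595561
w_3 = g(0.595561) = 0.637834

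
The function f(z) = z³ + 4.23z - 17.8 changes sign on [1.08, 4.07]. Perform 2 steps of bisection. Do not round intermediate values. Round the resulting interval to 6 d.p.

[1.827500, 2.575000]

f(1.080000) = -11.971888, f(4.070000) = 66.835243 (opposite signs)
step 1: m = 2.575000, f(m) = 10.166109 > 0 → root in [1.080000, 2.575000]
step 2: m = 1.827500, f(m) = -3.966270 < 0 → root in [1.827500, 2.575000]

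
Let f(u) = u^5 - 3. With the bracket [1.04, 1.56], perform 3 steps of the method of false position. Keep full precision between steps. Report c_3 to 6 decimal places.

1.230788

f(1.040000) = -1.783347, f(1.560000) = 6.238958
step 1: c = 1.155595, f(c) = -0.939234 < 0 → new bracket [1.155595, 1.560000]
step 2: c = 1.208510, f(c) = -0.422190 < 0 → new bracket [1.208510, 1.560000]
step 3: c = 1.230788, f(c) = -0.175669 < 0 → new bracket [1.230788, 1.560000]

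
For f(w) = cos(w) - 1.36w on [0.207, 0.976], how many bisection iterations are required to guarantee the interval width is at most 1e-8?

Initial width b − a = 0.976 − 0.207 = 0.769000.
After n steps the width is (b−a)/2^n; need (b−a)/2^n ≤ 1e-8.
So n ≥ log₂(0.769000/1e-8) = log₂(76900000.0000) ≈ 26.1965.
Hence n = 27.

27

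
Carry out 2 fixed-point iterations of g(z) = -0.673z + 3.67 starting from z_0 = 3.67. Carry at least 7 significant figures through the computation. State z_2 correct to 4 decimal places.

2.8623

z_1 = g(3.670000) = 1.200090
z_2 = g(1.200090) = 2.862339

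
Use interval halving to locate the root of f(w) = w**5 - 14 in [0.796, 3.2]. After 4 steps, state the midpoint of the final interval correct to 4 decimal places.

1.6224

f(0.796000) = -13.680430, f(3.200000) = 321.544320 (opposite signs)
step 1: m = 1.998000, f(m) = 17.840320 > 0 → root in [0.796000, 1.998000]
step 2: m = 1.397000, f(m) = -8.679138 < 0 → root in [1.397000, 1.998000]
step 3: m = 1.697500, f(m) = 0.094475 > 0 → root in [1.397000, 1.697500]
step 4: m = 1.547250, f(m) = -5.132474 < 0 → root in [1.547250, 1.697500]
Midpoint of [1.547250, 1.697500] = 1.622375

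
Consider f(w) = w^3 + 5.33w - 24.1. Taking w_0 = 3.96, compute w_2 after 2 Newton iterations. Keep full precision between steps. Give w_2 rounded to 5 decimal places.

Newton update: w ← w − f(w)/f'(w).
f'(w) = 3w^2 + 5.33
w_0 = 3.960000: f = 59.105936, f' = 52.374800 → w_1 = 3.960000 - (59.105936)/(52.374800) = 2.831481
w_1 = 2.831481: f = 13.692595, f' = 29.381861 → w_2 = 2.831481 - (13.692595)/(29.381861) = 2.365459

2.36546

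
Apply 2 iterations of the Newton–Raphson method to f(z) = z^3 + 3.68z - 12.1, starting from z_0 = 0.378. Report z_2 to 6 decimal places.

2.140330

f'(z) = 3z^2 + 3.68
z_0 = 0.378000: f = -10.654950, f' = 4.108652 → z_1 = 0.378000 - (-10.654950)/(4.108652) = 2.971296
z_1 = 2.971296: f = 25.066746, f' = 30.165796 → z_2 = 2.971296 - (25.066746)/(30.165796) = 2.140330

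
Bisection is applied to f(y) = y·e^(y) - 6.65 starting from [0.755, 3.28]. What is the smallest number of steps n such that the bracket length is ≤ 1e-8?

28

Initial width b − a = 3.28 − 0.755 = 2.525000.
After n steps the width is (b−a)/2^n; need (b−a)/2^n ≤ 1e-8.
So n ≥ log₂(2.525000/1e-8) = log₂(252500000.0000) ≈ 27.9117.
Hence n = 28.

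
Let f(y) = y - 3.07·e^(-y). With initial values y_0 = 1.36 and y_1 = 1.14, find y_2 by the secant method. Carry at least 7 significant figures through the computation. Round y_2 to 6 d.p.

f(y_0) = 0.572051, f(y_1) = 0.158156
y_2 = 1.140000 - (0.158156)·(1.140000 - 1.360000)/(0.158156 - (0.572051)) = 1.055935; f(y_2) = -0.012017

1.055935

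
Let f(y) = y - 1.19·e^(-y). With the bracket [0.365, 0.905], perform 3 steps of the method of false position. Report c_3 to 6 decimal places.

0.632358

f(0.365000) = -0.461094, f(0.905000) = 0.423595
step 1: c = 0.646444, f(c) = 0.022997 > 0 → new bracket [0.365000, 0.646444]
step 2: c = 0.633074, f(c) = 0.001235 > 0 → new bracket [0.365000, 0.633074]
step 3: c = 0.632358, f(c) = 0.000066 > 0 → new bracket [0.365000, 0.632358]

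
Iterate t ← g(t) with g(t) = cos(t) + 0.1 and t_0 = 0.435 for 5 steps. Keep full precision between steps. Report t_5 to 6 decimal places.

t_1 = g(0.435000) = 1.006870
t_2 = g(1.006870) = 0.634509
t_3 = g(0.634509) = 0.905363
t_4 = g(0.905363) = 0.717400
t_5 = g(0.717400) = 0.853518

0.853518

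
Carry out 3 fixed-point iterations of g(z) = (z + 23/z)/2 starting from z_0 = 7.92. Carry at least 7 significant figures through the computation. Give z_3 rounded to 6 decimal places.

z_1 = g(7.920000) = 5.412020
z_2 = g(5.412020) = 4.830910
z_3 = g(4.830910) = 4.795959

4.795959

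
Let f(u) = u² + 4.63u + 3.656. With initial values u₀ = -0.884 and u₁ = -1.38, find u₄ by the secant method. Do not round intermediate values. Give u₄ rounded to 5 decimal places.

-1.00995

f(u_0) = 0.344536, f(u_1) = -0.829000
u_2 = -1.380000 - (-0.829000)·(-1.380000 - -0.884000)/(-0.829000 - (0.344536)) = -1.029620; f(u_2) = -0.051022
u_3 = -1.029620 - (-0.051022)·(-1.029620 - -1.380000)/(-0.051022 - (-0.829000)) = -1.006641; f(u_3) = 0.008579
u_4 = -1.006641 - (0.008579)·(-1.006641 - -1.029620)/(0.008579 - (-0.051022)) = -1.009948; f(u_4) = -0.000065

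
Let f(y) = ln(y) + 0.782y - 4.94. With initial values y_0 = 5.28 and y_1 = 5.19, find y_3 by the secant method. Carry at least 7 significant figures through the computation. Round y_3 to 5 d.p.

Secant update: y_(k+1) = y_k − f(y_k)·(y_k − y_(k-1))/(f(y_k) − f(y_(k-1))).
f(y_0) = 0.852886, f(y_1) = 0.765314
y_2 = 5.190000 - (0.765314)·(5.190000 - 5.280000)/(0.765314 - (0.852886)) = 4.403471; f(y_2) = -0.014093
y_3 = 4.403471 - (-0.014093)·(4.403471 - 5.190000)/(-0.014093 - (0.765314)) = 4.417692; f(y_3) = 0.000253

4.41769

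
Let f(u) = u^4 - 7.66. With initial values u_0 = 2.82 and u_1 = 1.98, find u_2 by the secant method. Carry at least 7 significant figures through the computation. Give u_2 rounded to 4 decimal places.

f(u_0) = 55.580666, f(u_1) = 7.709536
u_2 = 1.980000 - (7.709536)·(1.980000 - 2.820000)/(7.709536 - (55.580666)) = 1.844720; f(u_2) = 3.920352

1.8447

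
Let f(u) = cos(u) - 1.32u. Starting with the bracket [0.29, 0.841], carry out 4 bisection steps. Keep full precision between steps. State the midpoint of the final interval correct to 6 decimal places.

0.617156

f(0.290000) = 0.575444, f(0.841000) = -0.443402 (opposite signs)
step 1: m = 0.565500, f(m) = 0.097861 > 0 → root in [0.565500, 0.841000]
step 2: m = 0.703250, f(m) = -0.165546 < 0 → root in [0.565500, 0.703250]
step 3: m = 0.634375, f(m) = -0.031933 < 0 → root in [0.565500, 0.634375]
step 4: m = 0.599938, f(m) = 0.033453 > 0 → root in [0.599938, 0.634375]
Midpoint of [0.599938, 0.634375] = 0.617156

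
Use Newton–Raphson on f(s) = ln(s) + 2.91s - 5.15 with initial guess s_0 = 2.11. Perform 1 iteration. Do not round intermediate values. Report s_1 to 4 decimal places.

1.5968

Newton update: s ← s − f(s)/f'(s).
f'(s) = 1/s + 2.91
s_0 = 2.110000: f = 1.736788, f' = 3.383934 → s_1 = 2.110000 - (1.736788)/(3.383934) = 1.596755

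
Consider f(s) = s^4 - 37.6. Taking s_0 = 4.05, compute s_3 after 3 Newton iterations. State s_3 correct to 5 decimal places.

f'(s) = 4s^3
s_0 = 4.050000: f = 231.442006, f' = 265.720500 → s_1 = 4.050000 - (231.442006)/(265.720500) = 3.179002
s_1 = 3.179002: f = 64.532330, f' = 128.508668 → s_2 = 3.179002 - (64.532330)/(128.508668) = 2.676839
s_2 = 2.676839: f = 13.743904, f' = 76.723191 → s_3 = 2.676839 - (13.743904)/(76.723191) = 2.497703

2.49770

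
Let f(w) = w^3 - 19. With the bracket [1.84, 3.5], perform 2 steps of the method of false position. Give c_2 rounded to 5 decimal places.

2.60122

False-position update: c = (a·f(b) − b·f(a))/(f(b) − f(a)); replace the endpoint whose sign matches f(c).
f(1.840000) = -12.770496, f(3.500000) = 23.875000
step 1: c = 2.418489, f(c) = -4.854039 < 0 → new bracket [2.418489, 3.500000]
step 2: c = 2.601221, f(c) = -1.399236 < 0 → new bracket [2.601221, 3.500000]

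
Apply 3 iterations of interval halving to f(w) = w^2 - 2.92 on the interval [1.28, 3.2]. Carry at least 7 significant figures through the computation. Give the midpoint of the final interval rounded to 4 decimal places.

f(1.280000) = -1.281600, f(3.200000) = 7.320000 (opposite signs)
step 1: m = 2.240000, f(m) = 2.097600 > 0 → root in [1.280000, 2.240000]
step 2: m = 1.760000, f(m) = 0.177600 > 0 → root in [1.280000, 1.760000]
step 3: m = 1.520000, f(m) = -0.609600 < 0 → root in [1.520000, 1.760000]
Midpoint of [1.520000, 1.760000] = 1.640000

1.6400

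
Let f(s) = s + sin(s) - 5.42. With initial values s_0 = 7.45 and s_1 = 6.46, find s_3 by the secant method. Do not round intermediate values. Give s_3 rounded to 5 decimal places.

f(s_0) = 2.949503, f(s_1) = 1.215895
s_2 = 6.460000 - (1.215895)·(6.460000 - 7.450000)/(1.215895 - (2.949503)) = 5.765647; f(s_2) = -0.149095
s_3 = 5.765647 - (-0.149095)·(5.765647 - 6.460000)/(-0.149095 - (1.215895)) = 5.841490; f(s_3) = -0.005983

5.84149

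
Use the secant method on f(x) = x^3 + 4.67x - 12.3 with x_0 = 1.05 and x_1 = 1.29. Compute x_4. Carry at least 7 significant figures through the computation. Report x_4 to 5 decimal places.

Secant update: x_(k+1) = x_k − f(x_k)·(x_k − x_(k-1))/(f(x_k) − f(x_(k-1))).
f(x_0) = -6.238875, f(x_1) = -4.129011
x_2 = 1.290000 - (-4.129011)·(1.290000 - 1.050000)/(-4.129011 - (-6.238875)) = 1.759681; f(x_2) = 1.366520
x_3 = 1.759681 - (1.366520)·(1.759681 - 1.290000)/(1.366520 - (-4.129011)) = 1.642890; f(x_3) = -0.193401
x_4 = 1.642890 - (-0.193401)·(1.642890 - 1.759681)/(-0.193401 - (1.366520)) = 1.657370; f(x_4) = -0.007496

1.65737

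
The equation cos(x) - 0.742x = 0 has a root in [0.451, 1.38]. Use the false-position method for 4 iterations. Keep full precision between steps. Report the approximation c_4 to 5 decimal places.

0.86950

f(0.451000) = 0.565370, f(1.380000) = -0.834319
step 1: c = 0.826247, f(c) = 0.064566 > 0 → new bracket [0.826247, 1.380000]
step 2: c = 0.866022, f(c) = 0.005274 > 0 → new bracket [0.866022, 1.380000]
step 3: c = 0.869250, f(c) = 0.000416 > 0 → new bracket [0.869250, 1.380000]
step 4: c = 0.869505, f(c) = 0.000033 > 0 → new bracket [0.869505, 1.380000]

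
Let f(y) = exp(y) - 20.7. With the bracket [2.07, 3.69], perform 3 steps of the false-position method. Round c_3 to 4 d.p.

f(2.070000) = -12.775177, f(3.690000) = 19.344847
step 1: c = 2.714327, f(c) = -5.605558 < 0 → new bracket [2.714327, 3.690000]
step 2: c = 2.933529, f(c) = -1.906159 < 0 → new bracket [2.933529, 3.690000]
step 3: c = 3.001383, f(c) = -0.586673 < 0 → new bracket [3.001383, 3.690000]

3.0014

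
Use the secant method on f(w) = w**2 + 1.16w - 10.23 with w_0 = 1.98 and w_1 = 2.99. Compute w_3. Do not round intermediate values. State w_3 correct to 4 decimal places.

Secant update: w_(k+1) = w_k − f(w_k)·(w_k − w_(k-1))/(f(w_k) − f(w_(k-1))).
f(w_0) = -4.012800, f(w_1) = 2.178500
w_2 = 2.990000 - (2.178500)·(2.990000 - 1.980000)/(2.178500 - (-4.012800)) = 2.634617; f(w_2) = -0.232640
w_3 = 2.634617 - (-0.232640)·(2.634617 - 2.990000)/(-0.232640 - (2.178500)) = 2.668906; f(w_3) = -0.011010

2.6689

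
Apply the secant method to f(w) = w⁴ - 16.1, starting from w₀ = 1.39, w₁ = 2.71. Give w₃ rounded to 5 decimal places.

1.87875

f(w_0) = -12.366990, f(w_1) = 37.835805
w_2 = 2.710000 - (37.835805)·(2.710000 - 1.390000)/(37.835805 - (-12.366990)) = 1.715170; f(w_2) = -7.445772
w_3 = 1.715170 - (-7.445772)·(1.715170 - 2.710000)/(-7.445772 - (37.835805)) = 1.878752; f(w_3) = -3.641146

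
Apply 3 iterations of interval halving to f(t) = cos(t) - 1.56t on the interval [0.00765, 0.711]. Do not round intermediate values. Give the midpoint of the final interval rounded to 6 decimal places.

f(0.007650) = 0.988037, f(0.711000) = -0.351450 (opposite signs)
step 1: m = 0.359325, f(m) = 0.375587 > 0 → root in [0.359325, 0.711000]
step 2: m = 0.535162, f(m) = 0.025332 > 0 → root in [0.535162, 0.711000]
step 3: m = 0.623081, f(m) = -0.159922 < 0 → root in [0.535162, 0.623081]
Midpoint of [0.535162, 0.623081] = 0.579122

0.579122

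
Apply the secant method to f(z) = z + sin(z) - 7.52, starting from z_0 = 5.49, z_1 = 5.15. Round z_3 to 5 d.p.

6.94534

f(z_0) = -2.742592, f(z_1) = -3.275767
z_2 = 5.150000 - (-3.275767)·(5.150000 - 5.490000)/(-3.275767 - (-2.742592)) = 7.238921; f(z_2) = 0.535660
z_3 = 7.238921 - (0.535660)·(7.238921 - 5.150000)/(0.535660 - (-3.275767)) = 6.945343; f(z_3) = 0.040163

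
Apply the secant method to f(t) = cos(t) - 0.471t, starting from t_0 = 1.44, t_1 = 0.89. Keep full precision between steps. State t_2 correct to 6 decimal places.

Secant update: t_(k+1) = t_k − f(t_k)·(t_k − t_(k-1))/(f(t_k) − f(t_(k-1))).
f(t_0) = -0.547816, f(t_1) = 0.210222
t_2 = 0.890000 - (0.210222)·(0.890000 - 1.440000)/(0.210222 - (-0.547816)) = 1.042528; f(t_2) = 0.013008

1.042528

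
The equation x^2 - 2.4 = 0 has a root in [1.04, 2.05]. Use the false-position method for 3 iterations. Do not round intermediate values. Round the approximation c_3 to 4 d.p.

1.5476

f(1.040000) = -1.318400, f(2.050000) = 1.802500
step 1: c = 1.466667, f(c) = -0.248889 < 0 → new bracket [1.466667, 2.050000]
step 2: c = 1.537441, f(c) = -0.036276 < 0 → new bracket [1.537441, 2.050000]
step 3: c = 1.547553, f(c) = -0.005081 < 0 → new bracket [1.547553, 2.050000]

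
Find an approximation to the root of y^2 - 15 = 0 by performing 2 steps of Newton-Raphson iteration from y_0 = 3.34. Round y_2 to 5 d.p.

Newton update: y ← y − f(y)/f'(y).
f'(y) = 2y
y_0 = 3.340000: f = -3.844400, f' = 6.680000 → y_1 = 3.340000 - (-3.844400)/(6.680000) = 3.915509
y_1 = 3.915509: f = 0.331211, f' = 7.831018 → y_2 = 3.915509 - (0.331211)/(7.831018) = 3.873214

3.87321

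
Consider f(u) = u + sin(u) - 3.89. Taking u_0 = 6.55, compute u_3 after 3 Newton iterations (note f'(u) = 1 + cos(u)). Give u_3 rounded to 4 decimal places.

u_0 = 6.550000: f = 2.923660, f' = 1.964616 → u_1 = 6.550000 - (2.923660)/(1.964616) = 5.061841
u_1 = 5.061841: f = 0.232281, f' = 1.342383 → u_2 = 5.061841 - (0.232281)/(1.342383) = 4.888805
u_2 = 4.888805: f = 0.014326, f' = 1.175502 → u_3 = 4.888805 - (0.014326)/(1.175502) = 4.876618

4.8766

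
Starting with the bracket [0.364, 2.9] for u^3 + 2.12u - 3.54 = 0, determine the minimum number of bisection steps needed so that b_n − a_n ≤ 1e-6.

Initial width b − a = 2.9 − 0.364 = 2.536000.
After n steps the width is (b−a)/2^n; need (b−a)/2^n ≤ 1e-6.
So n ≥ log₂(2.536000/1e-6) = log₂(2536000.0000) ≈ 21.2741.
Hence n = 22.

22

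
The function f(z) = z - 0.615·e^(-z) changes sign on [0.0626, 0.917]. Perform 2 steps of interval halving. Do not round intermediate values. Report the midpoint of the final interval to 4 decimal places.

0.3830

f(0.062600) = -0.515081, f(0.917000) = 0.671174 (opposite signs)
step 1: m = 0.489800, f(m) = 0.112959 > 0 → root in [0.062600, 0.489800]
step 2: m = 0.276200, f(m) = -0.190377 < 0 → root in [0.276200, 0.489800]
Midpoint of [0.276200, 0.489800] = 0.383000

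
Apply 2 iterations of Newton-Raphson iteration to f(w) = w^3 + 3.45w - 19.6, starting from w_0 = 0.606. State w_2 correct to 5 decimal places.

3.08958

f'(w) = 3w^2 + 3.45
w_0 = 0.606000: f = -17.286755, f' = 4.551708 → w_1 = 0.606000 - (-17.286755)/(4.551708) = 4.403861
w_1 = 4.403861: f = 81.001773, f' = 61.631979 → w_2 = 4.403861 - (81.001773)/(61.631979) = 3.089580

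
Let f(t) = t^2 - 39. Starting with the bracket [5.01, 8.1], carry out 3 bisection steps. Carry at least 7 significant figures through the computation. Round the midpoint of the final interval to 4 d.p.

f(5.010000) = -13.899900, f(8.100000) = 26.610000 (opposite signs)
step 1: m = 6.555000, f(m) = 3.968025 > 0 → root in [5.010000, 6.555000]
step 2: m = 5.782500, f(m) = -5.562694 < 0 → root in [5.782500, 6.555000]
step 3: m = 6.168750, f(m) = -0.946523 < 0 → root in [6.168750, 6.555000]
Midpoint of [6.168750, 6.555000] = 6.361875

6.3619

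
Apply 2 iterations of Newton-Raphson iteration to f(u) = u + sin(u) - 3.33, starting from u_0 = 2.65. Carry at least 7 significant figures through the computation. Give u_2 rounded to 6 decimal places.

f'(u) = 1 + cos(u)
u_0 = 2.650000: f = -0.207969, f' = 0.118418 → u_1 = 2.650000 - (-0.207969)/(0.118418) = 4.406235
u_1 = 4.406235: f = 0.122735, f' = 0.698606 → u_2 = 4.406235 - (0.122735)/(0.698606) = 4.230549

4.230549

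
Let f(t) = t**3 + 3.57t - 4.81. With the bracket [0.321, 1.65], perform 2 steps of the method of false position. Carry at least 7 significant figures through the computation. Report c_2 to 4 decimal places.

f(0.321000) = -3.630954, f(1.650000) = 5.572625
step 1: c = 0.845311, f(c) = -1.188222 < 0 → new bracket [0.845311, 1.650000]
step 2: c = 0.986735, f(c) = -0.326622 < 0 → new bracket [0.986735, 1.650000]

0.9867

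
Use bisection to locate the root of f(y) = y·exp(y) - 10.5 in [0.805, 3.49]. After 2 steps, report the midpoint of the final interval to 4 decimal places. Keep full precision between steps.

f(0.805000) = -8.699459, f(3.490000) = 103.922957 (opposite signs)
step 1: m = 2.147500, f(m) = 7.889951 > 0 → root in [0.805000, 2.147500]
step 2: m = 1.476250, f(m) = -4.039187 < 0 → root in [1.476250, 2.147500]
Midpoint of [1.476250, 2.147500] = 1.811875

1.8119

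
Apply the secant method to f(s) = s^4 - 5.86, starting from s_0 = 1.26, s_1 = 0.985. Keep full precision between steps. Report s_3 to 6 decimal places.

1.383973

f(s_0) = -3.339526, f(s_1) = -4.918663
s_2 = 0.985000 - (-4.918663)·(0.985000 - 1.260000)/(-4.918663 - (-3.339526)) = 1.841564; f(s_2) = 5.641315
s_3 = 1.841564 - (5.641315)·(1.841564 - 0.985000)/(5.641315 - (-4.918663)) = 1.383973; f(s_3) = -2.191310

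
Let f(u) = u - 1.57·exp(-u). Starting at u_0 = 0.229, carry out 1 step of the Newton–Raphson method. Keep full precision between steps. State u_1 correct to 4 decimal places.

0.6825

f'(u) = 1 + 1.57·exp(-u)
u_0 = 0.229000: f = -1.019666, f' = 2.248666 → u_1 = 0.229000 - (-1.019666)/(2.248666) = 0.682454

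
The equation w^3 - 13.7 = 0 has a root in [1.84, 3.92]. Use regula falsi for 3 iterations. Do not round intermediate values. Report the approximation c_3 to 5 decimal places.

f(1.840000) = -7.470496, f(3.920000) = 46.536288
step 1: c = 2.127716, f(c) = -4.067453 < 0 → new bracket [2.127716, 3.920000]
step 2: c = 2.271777, f(c) = -1.975420 < 0 → new bracket [2.271777, 3.920000]
step 3: c = 2.338894, f(c) = -0.905259 < 0 → new bracket [2.338894, 3.920000]

2.33889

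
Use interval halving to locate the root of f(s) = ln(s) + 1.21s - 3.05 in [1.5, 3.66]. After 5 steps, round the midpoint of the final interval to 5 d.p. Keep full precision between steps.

1.93875

f(1.500000) = -0.829535, f(3.660000) = 2.676063 (opposite signs)
step 1: m = 2.580000, f(m) = 1.019589 > 0 → root in [1.500000, 2.580000]
step 2: m = 2.040000, f(m) = 0.131350 > 0 → root in [1.500000, 2.040000]
step 3: m = 1.770000, f(m) = -0.337320 < 0 → root in [1.770000, 2.040000]
step 4: m = 1.905000, f(m) = -0.100468 < 0 → root in [1.905000, 2.040000]
step 5: m = 1.972500, f(m) = 0.016027 > 0 → root in [1.905000, 1.972500]
Midpoint of [1.905000, 1.972500] = 1.938750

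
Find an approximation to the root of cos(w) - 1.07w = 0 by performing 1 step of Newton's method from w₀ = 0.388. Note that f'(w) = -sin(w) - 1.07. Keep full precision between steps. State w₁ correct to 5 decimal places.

0.74048

w_0 = 0.388000: f = 0.510508, f' = -1.448338 → w_1 = 0.388000 - (0.510508)/(-1.448338) = 0.740478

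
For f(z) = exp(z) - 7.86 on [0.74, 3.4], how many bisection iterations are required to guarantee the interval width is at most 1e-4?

Initial width b − a = 3.4 − 0.74 = 2.660000.
After n steps the width is (b−a)/2^n; need (b−a)/2^n ≤ 1e-4.
So n ≥ log₂(2.660000/1e-4) = log₂(26600.0000) ≈ 14.6991.
Hence n = 15.

15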